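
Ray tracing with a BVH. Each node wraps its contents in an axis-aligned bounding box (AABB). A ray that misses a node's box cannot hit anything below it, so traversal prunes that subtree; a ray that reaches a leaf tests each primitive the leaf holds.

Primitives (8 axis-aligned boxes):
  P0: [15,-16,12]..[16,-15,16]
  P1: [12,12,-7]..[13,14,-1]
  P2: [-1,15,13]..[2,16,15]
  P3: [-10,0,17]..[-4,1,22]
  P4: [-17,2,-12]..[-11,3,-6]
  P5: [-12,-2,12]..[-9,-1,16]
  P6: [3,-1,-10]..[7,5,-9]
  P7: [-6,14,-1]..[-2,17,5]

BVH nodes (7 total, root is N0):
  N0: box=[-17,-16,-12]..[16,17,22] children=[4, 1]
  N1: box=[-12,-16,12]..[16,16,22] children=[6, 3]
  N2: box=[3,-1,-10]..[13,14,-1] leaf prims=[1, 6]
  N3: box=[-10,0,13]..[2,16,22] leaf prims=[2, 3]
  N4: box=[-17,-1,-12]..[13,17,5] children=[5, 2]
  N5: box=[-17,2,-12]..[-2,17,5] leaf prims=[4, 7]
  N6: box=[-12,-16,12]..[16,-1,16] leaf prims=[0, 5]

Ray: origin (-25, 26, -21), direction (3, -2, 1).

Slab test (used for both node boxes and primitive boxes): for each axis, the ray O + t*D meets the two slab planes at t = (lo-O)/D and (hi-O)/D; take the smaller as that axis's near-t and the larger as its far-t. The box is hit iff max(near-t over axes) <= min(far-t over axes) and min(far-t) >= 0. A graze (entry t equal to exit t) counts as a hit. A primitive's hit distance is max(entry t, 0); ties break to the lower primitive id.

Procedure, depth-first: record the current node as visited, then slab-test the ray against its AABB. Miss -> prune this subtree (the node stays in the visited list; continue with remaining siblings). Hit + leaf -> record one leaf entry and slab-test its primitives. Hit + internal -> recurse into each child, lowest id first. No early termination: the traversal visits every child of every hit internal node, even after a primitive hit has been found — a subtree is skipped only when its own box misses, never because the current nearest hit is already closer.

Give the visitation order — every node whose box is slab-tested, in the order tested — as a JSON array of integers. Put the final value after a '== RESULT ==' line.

Traverse from the root:
N0 x:[8/3,41/3] y:[9/2,21] z:[9,43] -> hit [9,41/3], descend [1, 4]
  N1 x:[13/3,41/3] y:[5,21] z:[33,43] -> miss, prune
  N4 x:[8/3,38/3] y:[9/2,27/2] z:[9,26] -> hit [9,38/3], descend [2, 5]
    N2 x:[28/3,38/3] y:[6,27/2] z:[11,20] -> hit [11,38/3] leaf, test {P1(miss), P6(miss)}
    N5 x:[8/3,23/3] y:[9/2,12] z:[9,26] -> miss, prune

order=[0, 1, 4, 2, 5]  |boxes|=5  |leaves|=1  hit=miss

== RESULT ==
[0, 1, 4, 2, 5]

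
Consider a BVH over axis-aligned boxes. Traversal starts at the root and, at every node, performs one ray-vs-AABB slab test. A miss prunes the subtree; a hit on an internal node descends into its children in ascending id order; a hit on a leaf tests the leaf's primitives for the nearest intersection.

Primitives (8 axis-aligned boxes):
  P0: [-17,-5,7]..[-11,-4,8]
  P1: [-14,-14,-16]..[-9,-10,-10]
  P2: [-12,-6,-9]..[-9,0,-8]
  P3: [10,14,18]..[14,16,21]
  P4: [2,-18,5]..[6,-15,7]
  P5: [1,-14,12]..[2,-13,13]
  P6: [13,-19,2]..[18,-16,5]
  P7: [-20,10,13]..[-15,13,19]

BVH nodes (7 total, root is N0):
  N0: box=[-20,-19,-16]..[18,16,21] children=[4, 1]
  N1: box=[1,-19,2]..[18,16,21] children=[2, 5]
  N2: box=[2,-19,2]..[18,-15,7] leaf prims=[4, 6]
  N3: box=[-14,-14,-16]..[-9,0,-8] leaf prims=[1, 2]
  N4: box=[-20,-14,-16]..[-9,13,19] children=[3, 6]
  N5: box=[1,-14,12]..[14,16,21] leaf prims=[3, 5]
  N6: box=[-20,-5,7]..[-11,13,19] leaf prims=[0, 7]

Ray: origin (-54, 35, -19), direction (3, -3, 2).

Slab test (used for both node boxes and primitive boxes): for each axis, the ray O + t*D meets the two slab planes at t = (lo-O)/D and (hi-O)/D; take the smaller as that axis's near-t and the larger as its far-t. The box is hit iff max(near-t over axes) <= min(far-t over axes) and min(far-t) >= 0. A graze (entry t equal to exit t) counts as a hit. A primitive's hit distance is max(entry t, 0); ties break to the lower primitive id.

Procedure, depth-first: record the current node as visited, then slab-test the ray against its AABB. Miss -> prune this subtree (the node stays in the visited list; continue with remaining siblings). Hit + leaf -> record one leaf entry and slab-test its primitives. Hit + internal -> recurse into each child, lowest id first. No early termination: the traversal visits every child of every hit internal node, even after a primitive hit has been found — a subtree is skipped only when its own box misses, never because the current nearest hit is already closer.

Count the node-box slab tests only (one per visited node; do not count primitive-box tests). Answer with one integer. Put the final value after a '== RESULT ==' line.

Traverse from the root:
N0 x:[34/3,24] y:[19/3,18] z:[3/2,20] -> hit [34/3,18], descend [1, 4]
  N1 x:[55/3,24] y:[19/3,18] z:[21/2,20] -> miss, prune
  N4 x:[34/3,15] y:[22/3,49/3] z:[3/2,19] -> hit [34/3,15], descend [3, 6]
    N3 x:[40/3,15] y:[35/3,49/3] z:[3/2,11/2] -> miss, prune
    N6 x:[34/3,43/3] y:[22/3,40/3] z:[13,19] -> hit [13,40/3] leaf, test {P0@t=13, P7(miss)}

order=[0, 1, 4, 3, 6]  |boxes|=5  |leaves|=1  hit=P0

== RESULT ==
5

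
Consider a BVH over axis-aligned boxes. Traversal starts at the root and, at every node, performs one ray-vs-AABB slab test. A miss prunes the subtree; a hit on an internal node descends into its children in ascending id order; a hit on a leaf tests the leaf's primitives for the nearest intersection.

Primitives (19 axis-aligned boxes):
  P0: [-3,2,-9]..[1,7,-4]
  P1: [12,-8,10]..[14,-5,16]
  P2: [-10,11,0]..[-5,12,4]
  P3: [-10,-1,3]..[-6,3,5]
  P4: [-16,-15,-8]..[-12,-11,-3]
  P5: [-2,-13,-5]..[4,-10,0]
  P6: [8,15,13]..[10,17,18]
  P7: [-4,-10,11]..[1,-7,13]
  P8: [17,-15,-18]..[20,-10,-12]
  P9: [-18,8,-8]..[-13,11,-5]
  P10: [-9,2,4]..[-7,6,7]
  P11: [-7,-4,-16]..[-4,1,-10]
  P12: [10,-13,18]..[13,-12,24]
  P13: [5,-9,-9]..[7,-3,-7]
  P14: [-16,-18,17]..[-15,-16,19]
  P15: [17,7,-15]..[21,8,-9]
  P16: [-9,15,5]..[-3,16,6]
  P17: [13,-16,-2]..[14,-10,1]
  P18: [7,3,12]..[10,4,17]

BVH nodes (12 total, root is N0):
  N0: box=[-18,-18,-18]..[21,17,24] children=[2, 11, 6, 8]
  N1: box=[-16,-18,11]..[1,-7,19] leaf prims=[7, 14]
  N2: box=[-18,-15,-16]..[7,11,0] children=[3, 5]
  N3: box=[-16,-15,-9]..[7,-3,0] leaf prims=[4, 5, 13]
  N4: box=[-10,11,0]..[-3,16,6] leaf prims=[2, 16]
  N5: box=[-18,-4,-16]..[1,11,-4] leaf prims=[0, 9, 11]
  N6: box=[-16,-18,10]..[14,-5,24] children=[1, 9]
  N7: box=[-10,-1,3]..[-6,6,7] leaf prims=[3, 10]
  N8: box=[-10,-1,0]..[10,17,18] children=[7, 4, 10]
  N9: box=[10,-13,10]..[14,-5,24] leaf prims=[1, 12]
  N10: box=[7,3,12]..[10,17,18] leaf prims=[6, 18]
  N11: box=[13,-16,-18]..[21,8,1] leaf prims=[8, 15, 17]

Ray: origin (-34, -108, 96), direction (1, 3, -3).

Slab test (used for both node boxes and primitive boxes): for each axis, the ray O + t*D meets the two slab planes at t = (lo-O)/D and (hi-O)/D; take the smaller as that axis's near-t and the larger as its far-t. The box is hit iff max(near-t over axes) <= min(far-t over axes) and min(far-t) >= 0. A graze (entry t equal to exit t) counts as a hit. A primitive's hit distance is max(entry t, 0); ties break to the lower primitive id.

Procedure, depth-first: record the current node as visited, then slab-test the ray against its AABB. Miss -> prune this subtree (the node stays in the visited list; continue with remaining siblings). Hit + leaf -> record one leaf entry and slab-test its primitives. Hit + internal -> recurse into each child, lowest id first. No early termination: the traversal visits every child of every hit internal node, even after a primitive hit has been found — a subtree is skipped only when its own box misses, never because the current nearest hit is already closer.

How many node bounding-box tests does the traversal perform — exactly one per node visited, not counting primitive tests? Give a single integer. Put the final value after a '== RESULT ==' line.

Traverse from the root:
N0 x:[16,55] y:[30,125/3] z:[24,38] -> hit [30,38], descend [2, 6, 8, 11]
  N2 x:[16,41] y:[31,119/3] z:[32,112/3] -> hit [32,112/3], descend [3, 5]
    N3 x:[18,41] y:[31,35] z:[32,35] -> hit [32,35] leaf, test {P4(miss), P5@t=32, P13(miss)}
    N5 x:[16,35] y:[104/3,119/3] z:[100/3,112/3] -> hit [104/3,35] leaf, test {P0(miss), P9(miss), P11(miss)}
  N6 x:[18,48] y:[30,103/3] z:[24,86/3] -> miss, prune
  N8 x:[24,44] y:[107/3,125/3] z:[26,32] -> miss, prune
  N11 x:[47,55] y:[92/3,116/3] z:[95/3,38] -> miss, prune

order=[0, 2, 3, 5, 6, 8, 11]  |boxes|=7  |leaves|=2  hit=P5

== RESULT ==
7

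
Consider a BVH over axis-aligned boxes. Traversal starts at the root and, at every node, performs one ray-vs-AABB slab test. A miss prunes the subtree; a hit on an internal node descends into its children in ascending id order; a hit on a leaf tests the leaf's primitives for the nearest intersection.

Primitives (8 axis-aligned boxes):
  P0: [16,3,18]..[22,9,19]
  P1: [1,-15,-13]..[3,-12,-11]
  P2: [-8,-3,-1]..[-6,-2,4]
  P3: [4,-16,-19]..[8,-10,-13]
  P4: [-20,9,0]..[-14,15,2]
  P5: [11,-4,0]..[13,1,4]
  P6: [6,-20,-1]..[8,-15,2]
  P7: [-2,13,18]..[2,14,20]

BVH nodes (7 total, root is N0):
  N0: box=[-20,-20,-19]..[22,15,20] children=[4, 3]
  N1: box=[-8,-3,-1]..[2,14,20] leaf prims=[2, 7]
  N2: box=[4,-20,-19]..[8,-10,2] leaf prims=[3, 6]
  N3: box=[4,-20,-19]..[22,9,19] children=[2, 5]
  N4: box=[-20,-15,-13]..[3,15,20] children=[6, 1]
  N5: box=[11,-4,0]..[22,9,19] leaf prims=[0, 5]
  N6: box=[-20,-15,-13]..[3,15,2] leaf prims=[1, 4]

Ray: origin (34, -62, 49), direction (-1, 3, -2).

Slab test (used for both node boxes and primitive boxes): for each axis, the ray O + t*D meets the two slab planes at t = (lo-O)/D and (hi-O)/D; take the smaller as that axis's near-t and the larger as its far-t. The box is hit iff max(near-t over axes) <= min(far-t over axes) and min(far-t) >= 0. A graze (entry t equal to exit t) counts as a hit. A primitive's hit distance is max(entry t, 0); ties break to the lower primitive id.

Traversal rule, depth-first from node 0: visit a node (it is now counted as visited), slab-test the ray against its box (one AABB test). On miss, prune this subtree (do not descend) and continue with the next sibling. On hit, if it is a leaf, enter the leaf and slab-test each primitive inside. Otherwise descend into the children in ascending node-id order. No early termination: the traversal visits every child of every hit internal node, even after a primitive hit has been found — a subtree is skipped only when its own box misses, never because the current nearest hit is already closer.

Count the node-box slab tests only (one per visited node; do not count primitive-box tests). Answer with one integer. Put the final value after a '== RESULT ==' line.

Walk:
N0 x:[12,54] y:[14,77/3] z:[29/2,34] -> hit [29/2,77/3], descend [3, 4]
  N3 x:[12,30] y:[14,71/3] z:[15,34] -> hit [15,71/3], descend [2, 5]
    N2 x:[26,30] y:[14,52/3] z:[47/2,34] -> miss, prune
    N5 x:[12,23] y:[58/3,71/3] z:[15,49/2] -> hit [58/3,23] leaf, test {P0(miss), P5(miss)}
  N4 x:[31,54] y:[47/3,77/3] z:[29/2,31] -> miss, prune

5 AABB tests over nodes [0, 3, 2, 5, 4]; 1 leaf entered; closest miss.

== RESULT ==
5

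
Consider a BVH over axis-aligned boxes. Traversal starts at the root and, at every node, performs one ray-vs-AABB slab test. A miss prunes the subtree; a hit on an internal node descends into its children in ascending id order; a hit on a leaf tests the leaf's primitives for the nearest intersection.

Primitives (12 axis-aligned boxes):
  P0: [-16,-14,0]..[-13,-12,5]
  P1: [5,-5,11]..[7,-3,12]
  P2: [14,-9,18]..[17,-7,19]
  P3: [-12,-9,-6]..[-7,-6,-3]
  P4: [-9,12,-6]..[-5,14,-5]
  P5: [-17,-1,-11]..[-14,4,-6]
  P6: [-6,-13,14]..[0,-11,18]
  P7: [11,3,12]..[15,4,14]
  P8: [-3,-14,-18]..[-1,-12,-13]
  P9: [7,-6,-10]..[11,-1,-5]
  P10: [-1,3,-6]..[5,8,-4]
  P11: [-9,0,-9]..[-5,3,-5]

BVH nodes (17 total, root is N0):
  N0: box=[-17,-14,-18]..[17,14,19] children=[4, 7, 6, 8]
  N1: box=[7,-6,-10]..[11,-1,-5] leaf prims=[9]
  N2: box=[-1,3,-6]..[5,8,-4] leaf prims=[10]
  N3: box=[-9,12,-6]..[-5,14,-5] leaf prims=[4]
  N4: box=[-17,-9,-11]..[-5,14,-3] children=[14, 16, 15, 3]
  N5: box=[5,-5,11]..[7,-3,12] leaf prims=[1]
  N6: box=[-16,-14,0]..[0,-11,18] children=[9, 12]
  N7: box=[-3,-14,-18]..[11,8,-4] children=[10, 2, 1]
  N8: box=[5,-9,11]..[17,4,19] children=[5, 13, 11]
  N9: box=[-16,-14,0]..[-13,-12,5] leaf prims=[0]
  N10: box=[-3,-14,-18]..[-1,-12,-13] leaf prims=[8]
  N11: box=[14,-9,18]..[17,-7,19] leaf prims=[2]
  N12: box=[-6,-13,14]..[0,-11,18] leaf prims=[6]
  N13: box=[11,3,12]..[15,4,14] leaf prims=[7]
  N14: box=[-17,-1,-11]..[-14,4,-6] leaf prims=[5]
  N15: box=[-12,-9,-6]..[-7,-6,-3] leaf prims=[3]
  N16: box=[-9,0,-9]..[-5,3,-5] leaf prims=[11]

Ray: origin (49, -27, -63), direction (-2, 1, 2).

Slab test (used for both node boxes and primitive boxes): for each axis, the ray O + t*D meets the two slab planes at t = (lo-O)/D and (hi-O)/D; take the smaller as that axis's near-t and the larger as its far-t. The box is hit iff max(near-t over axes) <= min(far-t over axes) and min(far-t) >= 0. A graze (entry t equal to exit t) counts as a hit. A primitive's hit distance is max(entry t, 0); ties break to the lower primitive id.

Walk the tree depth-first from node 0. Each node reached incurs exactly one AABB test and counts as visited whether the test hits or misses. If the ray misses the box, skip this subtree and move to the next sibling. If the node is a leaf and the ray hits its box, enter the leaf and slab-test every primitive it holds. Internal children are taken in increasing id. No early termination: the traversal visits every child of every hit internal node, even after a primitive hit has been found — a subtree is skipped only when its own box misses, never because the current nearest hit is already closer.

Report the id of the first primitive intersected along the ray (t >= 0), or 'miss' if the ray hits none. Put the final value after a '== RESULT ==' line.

Trace the traversal:
N0 x:[16,33] y:[13,41] z:[45/2,41] -> hit [45/2,33], descend [4, 6, 7, 8]
  N4 x:[27,33] y:[18,41] z:[26,30] -> hit [27,30], descend [3, 14, 15, 16]
    N3 x:[27,29] y:[39,41] z:[57/2,29] -> miss, prune
    N14 x:[63/2,33] y:[26,31] z:[26,57/2] -> miss, prune
    N15 x:[28,61/2] y:[18,21] z:[57/2,30] -> miss, prune
    N16 x:[27,29] y:[27,30] z:[27,29] -> hit [27,29] leaf, test {P11@t=27}
  N6 x:[49/2,65/2] y:[13,16] z:[63/2,81/2] -> miss, prune
  N7 x:[19,26] y:[13,35] z:[45/2,59/2] -> hit [45/2,26], descend [1, 2, 10]
    N1 x:[19,21] y:[21,26] z:[53/2,29] -> miss, prune
    N2 x:[22,25] y:[30,35] z:[57/2,59/2] -> miss, prune
    N10 x:[25,26] y:[13,15] z:[45/2,25] -> miss, prune
  N8 x:[16,22] y:[18,31] z:[37,41] -> miss, prune

Summary -> nodes [0, 4, 3, 14, 15, 16, 6, 7, 1, 2, 10, 8]; box-tests=12; leaf-entries=1; first=P11

== RESULT ==
11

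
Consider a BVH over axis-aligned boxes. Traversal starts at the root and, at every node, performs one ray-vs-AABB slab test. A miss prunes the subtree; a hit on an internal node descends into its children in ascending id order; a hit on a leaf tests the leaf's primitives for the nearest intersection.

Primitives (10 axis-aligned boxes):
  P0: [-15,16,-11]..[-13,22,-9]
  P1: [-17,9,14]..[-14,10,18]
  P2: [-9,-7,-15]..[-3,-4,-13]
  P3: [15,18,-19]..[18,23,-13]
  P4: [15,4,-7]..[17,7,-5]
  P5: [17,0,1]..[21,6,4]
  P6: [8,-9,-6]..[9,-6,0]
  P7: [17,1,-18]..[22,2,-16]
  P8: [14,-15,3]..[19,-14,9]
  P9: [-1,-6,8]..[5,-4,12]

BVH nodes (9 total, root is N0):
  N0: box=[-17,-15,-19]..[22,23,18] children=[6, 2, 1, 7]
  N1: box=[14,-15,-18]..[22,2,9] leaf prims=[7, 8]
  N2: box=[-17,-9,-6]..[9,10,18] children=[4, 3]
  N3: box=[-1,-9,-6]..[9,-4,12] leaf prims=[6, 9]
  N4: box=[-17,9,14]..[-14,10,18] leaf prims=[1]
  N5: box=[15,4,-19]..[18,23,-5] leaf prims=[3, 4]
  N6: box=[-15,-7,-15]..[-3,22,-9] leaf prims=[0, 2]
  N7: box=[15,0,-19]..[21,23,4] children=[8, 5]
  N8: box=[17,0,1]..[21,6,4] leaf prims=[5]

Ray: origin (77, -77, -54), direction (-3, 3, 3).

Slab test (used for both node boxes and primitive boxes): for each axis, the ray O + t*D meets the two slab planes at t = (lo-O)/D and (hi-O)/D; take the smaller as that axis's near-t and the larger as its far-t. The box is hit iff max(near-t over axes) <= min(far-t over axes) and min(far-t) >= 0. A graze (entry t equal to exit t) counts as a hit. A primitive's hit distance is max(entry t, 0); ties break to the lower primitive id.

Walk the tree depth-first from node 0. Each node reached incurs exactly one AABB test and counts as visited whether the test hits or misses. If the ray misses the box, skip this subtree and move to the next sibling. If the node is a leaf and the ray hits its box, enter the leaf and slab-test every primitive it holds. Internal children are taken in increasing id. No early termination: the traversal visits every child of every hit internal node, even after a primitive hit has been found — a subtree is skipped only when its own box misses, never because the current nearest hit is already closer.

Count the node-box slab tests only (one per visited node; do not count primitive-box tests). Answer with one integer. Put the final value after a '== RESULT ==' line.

Trace the traversal:
N0 x:[55/3,94/3] y:[62/3,100/3] z:[35/3,24] -> hit [62/3,24], descend [1, 2, 6, 7]
  N1 x:[55/3,21] y:[62/3,79/3] z:[12,21] -> hit [62/3,21] leaf, test {P7(miss), P8@t=62/3}
  N2 x:[68/3,94/3] y:[68/3,29] z:[16,24] -> hit [68/3,24], descend [3, 4]
    N3 x:[68/3,26] y:[68/3,73/3] z:[16,22] -> miss, prune
    N4 x:[91/3,94/3] y:[86/3,29] z:[68/3,24] -> miss, prune
  N6 x:[80/3,92/3] y:[70/3,33] z:[13,15] -> miss, prune
  N7 x:[56/3,62/3] y:[77/3,100/3] z:[35/3,58/3] -> miss, prune

7 AABB tests over nodes [0, 1, 2, 3, 4, 6, 7]; 1 leaf entered; closest P8.

== RESULT ==
7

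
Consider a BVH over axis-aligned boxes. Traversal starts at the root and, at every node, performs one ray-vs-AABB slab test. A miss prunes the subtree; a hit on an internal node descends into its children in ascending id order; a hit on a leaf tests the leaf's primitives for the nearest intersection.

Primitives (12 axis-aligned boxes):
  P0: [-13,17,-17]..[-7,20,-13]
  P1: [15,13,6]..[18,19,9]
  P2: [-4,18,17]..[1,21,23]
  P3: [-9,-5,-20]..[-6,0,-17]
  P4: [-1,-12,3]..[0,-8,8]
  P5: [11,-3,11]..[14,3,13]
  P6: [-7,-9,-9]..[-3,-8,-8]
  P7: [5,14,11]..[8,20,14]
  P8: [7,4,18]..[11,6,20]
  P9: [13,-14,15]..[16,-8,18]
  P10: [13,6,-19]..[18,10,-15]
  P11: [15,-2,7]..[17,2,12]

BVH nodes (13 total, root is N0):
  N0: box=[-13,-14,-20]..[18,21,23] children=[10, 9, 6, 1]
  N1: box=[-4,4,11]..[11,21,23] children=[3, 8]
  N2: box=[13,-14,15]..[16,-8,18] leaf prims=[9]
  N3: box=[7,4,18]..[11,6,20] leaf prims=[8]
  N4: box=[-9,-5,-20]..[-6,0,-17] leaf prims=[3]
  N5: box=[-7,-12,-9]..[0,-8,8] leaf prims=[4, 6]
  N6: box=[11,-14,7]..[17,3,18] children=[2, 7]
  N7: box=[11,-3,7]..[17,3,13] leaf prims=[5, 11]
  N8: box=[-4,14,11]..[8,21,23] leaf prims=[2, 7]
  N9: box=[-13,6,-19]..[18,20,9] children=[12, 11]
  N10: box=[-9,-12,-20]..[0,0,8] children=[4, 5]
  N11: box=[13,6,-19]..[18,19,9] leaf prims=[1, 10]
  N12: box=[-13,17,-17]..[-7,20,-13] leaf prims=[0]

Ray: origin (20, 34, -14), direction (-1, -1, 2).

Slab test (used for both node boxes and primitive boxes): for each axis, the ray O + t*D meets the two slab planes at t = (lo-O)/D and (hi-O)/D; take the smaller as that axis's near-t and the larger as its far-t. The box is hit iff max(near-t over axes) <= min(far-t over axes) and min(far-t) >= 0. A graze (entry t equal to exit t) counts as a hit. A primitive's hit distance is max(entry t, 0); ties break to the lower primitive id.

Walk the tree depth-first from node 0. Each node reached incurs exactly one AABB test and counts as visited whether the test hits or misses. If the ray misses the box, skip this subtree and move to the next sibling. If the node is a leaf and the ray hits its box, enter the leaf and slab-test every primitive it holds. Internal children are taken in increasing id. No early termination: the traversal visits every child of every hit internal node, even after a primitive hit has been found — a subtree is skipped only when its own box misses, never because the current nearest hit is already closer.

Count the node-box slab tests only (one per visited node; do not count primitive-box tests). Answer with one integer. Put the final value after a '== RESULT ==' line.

Trace the traversal:
N0 x:[2,33] y:[13,48] z:[-3,37/2] -> hit [13,37/2], descend [1, 6, 9, 10]
  N1 x:[9,24] y:[13,30] z:[25/2,37/2] -> hit [13,37/2], descend [3, 8]
    N3 x:[9,13] y:[28,30] z:[16,17] -> miss, prune
    N8 x:[12,24] y:[13,20] z:[25/2,37/2] -> hit [13,37/2] leaf, test {P2(miss), P7@t=14}
  N6 x:[3,9] y:[31,48] z:[21/2,16] -> miss, prune
  N9 x:[2,33] y:[14,28] z:[-5/2,23/2] -> miss, prune
  N10 x:[20,29] y:[34,46] z:[-3,11] -> miss, prune

Summary -> nodes [0, 1, 3, 8, 6, 9, 10]; box-tests=7; leaf-entries=1; first=P7

== RESULT ==
7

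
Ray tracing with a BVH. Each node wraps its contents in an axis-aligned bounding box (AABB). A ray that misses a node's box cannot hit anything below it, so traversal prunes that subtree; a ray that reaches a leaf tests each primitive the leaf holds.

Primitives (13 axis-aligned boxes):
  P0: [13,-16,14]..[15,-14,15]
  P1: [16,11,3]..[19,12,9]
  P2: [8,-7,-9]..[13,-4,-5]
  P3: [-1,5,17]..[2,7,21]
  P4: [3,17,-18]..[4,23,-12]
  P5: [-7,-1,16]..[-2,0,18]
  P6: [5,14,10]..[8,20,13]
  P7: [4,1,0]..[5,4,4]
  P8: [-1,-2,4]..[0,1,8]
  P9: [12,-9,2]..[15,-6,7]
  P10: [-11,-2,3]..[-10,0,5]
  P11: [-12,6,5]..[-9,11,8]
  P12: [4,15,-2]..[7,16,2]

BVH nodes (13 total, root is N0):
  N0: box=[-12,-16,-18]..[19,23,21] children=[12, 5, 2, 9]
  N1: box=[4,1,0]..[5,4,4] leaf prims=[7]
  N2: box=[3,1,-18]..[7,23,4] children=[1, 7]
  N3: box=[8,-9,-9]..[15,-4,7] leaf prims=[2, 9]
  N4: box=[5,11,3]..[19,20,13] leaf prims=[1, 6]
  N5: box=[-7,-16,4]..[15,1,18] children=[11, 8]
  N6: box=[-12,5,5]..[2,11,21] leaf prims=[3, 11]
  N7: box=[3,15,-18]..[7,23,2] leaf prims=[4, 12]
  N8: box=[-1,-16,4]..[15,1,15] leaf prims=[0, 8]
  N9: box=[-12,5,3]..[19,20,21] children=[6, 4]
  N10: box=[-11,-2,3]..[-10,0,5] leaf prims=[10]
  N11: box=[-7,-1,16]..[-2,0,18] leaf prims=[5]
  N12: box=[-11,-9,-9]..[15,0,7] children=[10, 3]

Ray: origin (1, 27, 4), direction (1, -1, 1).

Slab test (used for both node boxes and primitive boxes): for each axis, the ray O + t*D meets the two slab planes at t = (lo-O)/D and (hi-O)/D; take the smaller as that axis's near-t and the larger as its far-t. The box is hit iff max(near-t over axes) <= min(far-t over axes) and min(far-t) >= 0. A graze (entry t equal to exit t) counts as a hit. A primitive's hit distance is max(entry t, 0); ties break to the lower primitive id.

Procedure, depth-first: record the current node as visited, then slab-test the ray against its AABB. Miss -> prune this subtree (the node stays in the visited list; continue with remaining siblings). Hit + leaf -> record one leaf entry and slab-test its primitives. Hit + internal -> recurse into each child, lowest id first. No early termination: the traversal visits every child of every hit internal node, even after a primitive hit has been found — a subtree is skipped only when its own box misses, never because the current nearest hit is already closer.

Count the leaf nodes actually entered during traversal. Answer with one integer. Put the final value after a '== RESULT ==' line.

Traverse from the root:
N0 x:[-13,18] y:[4,43] z:[-22,17] -> hit [4,17], descend [2, 5, 9, 12]
  N2 x:[2,6] y:[4,26] z:[-22,0] -> miss, prune
  N5 x:[-8,14] y:[26,43] z:[0,14] -> miss, prune
  N9 x:[-13,18] y:[7,22] z:[-1,17] -> hit [7,17], descend [4, 6]
    N4 x:[4,18] y:[7,16] z:[-1,9] -> hit [7,9] leaf, test {P1(miss), P6@t=7}
    N6 x:[-13,1] y:[16,22] z:[1,17] -> miss, prune
  N12 x:[-12,14] y:[27,36] z:[-13,3] -> miss, prune

Summary -> nodes [0, 2, 5, 9, 4, 6, 12]; box-tests=7; leaf-entries=1; first=P6

== RESULT ==
1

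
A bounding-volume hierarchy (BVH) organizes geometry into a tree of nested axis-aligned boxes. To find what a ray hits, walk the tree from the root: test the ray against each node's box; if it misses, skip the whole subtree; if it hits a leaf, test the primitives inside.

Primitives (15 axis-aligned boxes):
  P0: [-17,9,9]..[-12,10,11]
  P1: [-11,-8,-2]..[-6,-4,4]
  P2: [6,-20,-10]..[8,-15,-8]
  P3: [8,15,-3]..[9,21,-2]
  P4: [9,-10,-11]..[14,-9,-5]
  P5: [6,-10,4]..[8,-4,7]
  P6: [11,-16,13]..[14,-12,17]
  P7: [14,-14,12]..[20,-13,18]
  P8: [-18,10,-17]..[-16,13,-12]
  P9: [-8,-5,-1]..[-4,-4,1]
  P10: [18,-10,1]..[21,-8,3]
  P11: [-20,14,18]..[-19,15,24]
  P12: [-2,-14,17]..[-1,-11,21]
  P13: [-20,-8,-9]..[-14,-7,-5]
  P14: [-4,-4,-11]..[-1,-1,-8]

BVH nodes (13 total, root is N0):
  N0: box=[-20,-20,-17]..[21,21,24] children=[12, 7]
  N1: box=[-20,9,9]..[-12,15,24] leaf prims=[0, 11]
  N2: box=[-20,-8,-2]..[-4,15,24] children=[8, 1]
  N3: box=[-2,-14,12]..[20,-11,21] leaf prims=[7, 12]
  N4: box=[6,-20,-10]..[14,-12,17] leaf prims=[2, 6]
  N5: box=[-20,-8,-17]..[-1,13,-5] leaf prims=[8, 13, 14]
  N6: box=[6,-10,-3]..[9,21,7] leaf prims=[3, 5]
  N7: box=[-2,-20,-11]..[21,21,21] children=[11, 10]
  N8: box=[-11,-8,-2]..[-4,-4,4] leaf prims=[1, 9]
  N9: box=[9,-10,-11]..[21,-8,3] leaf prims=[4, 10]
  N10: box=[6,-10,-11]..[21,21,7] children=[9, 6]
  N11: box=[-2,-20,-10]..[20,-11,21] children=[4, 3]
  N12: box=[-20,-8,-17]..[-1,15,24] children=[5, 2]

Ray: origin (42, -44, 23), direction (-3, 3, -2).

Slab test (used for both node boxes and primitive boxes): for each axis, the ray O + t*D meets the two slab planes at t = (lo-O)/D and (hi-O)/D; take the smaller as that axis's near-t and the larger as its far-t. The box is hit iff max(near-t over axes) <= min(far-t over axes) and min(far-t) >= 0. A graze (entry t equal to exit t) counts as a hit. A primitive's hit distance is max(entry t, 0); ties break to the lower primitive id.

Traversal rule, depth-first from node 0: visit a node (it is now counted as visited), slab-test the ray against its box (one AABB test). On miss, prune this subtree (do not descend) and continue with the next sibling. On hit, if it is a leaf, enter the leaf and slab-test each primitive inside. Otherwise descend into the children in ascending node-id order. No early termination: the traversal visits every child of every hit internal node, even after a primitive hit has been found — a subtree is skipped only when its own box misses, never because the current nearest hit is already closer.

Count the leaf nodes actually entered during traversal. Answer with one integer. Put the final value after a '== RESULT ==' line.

Trace the traversal:
N0 x:[7,62/3] y:[8,65/3] z:[-1/2,20] -> hit [8,20], descend [7, 12]
  N7 x:[7,44/3] y:[8,65/3] z:[1,17] -> hit [8,44/3], descend [10, 11]
    N10 x:[7,12] y:[34/3,65/3] z:[8,17] -> hit [34/3,12], descend [6, 9]
      N6 x:[11,12] y:[34/3,65/3] z:[8,13] -> hit [34/3,12] leaf, test {P3(miss), P5(miss)}
      N9 x:[7,11] y:[34/3,12] z:[10,17] -> miss, prune
    N11 x:[22/3,44/3] y:[8,11] z:[1,33/2] -> hit [8,11], descend [3, 4]
      N3 x:[22/3,44/3] y:[10,11] z:[1,11/2] -> miss, prune
      N4 x:[28/3,12] y:[8,32/3] z:[3,33/2] -> hit [28/3,32/3] leaf, test {P2(miss), P6(miss)}
  N12 x:[43/3,62/3] y:[12,59/3] z:[-1/2,20] -> hit [43/3,59/3], descend [2, 5]
    N2 x:[46/3,62/3] y:[12,59/3] z:[-1/2,25/2] -> miss, prune
    N5 x:[43/3,62/3] y:[12,19] z:[14,20] -> hit [43/3,19] leaf, test {P8(miss), P13(miss), P14(miss)}

11 AABB tests over nodes [0, 7, 10, 6, 9, 11, 3, 4, 12, 2, 5]; 3 leaves entered; closest miss.

== RESULT ==
3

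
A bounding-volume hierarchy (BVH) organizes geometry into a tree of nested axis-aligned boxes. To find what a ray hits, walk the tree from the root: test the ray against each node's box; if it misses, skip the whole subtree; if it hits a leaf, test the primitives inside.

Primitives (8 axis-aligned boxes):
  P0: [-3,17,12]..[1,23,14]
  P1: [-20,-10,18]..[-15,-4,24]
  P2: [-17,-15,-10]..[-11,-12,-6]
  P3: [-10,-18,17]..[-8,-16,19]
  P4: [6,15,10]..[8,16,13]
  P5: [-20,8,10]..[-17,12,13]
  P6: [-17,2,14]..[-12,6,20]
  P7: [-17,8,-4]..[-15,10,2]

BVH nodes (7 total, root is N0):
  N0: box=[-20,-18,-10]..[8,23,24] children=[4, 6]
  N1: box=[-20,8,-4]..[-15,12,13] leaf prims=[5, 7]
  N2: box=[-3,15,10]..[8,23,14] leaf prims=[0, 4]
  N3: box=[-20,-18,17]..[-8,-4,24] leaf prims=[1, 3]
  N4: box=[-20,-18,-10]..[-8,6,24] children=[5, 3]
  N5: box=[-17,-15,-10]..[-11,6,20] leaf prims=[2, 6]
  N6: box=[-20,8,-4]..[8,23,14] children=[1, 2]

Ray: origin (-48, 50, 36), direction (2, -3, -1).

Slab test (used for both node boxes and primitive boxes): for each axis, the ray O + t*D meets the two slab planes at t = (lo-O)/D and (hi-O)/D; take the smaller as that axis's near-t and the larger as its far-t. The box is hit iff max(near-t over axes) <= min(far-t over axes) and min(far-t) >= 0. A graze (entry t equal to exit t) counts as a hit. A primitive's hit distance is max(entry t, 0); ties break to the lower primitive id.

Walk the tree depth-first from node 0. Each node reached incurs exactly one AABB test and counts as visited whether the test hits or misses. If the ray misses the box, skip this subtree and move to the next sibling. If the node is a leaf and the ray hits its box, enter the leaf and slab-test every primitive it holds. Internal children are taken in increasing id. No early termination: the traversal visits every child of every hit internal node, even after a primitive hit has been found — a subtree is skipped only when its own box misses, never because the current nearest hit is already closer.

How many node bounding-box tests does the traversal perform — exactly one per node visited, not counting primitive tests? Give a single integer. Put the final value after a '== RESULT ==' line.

Traverse from the root:
N0 x:[14,28] y:[9,68/3] z:[12,46] -> hit [14,68/3], descend [4, 6]
  N4 x:[14,20] y:[44/3,68/3] z:[12,46] -> hit [44/3,20], descend [3, 5]
    N3 x:[14,20] y:[18,68/3] z:[12,19] -> hit [18,19] leaf, test {P1(miss), P3(miss)}
    N5 x:[31/2,37/2] y:[44/3,65/3] z:[16,46] -> hit [16,37/2] leaf, test {P2(miss), P6@t=16}
  N6 x:[14,28] y:[9,14] z:[22,40] -> miss, prune

Visited [0, 4, 3, 5, 6]. Tests: 5 box, 2 leaf. Nearest: P6.

== RESULT ==
5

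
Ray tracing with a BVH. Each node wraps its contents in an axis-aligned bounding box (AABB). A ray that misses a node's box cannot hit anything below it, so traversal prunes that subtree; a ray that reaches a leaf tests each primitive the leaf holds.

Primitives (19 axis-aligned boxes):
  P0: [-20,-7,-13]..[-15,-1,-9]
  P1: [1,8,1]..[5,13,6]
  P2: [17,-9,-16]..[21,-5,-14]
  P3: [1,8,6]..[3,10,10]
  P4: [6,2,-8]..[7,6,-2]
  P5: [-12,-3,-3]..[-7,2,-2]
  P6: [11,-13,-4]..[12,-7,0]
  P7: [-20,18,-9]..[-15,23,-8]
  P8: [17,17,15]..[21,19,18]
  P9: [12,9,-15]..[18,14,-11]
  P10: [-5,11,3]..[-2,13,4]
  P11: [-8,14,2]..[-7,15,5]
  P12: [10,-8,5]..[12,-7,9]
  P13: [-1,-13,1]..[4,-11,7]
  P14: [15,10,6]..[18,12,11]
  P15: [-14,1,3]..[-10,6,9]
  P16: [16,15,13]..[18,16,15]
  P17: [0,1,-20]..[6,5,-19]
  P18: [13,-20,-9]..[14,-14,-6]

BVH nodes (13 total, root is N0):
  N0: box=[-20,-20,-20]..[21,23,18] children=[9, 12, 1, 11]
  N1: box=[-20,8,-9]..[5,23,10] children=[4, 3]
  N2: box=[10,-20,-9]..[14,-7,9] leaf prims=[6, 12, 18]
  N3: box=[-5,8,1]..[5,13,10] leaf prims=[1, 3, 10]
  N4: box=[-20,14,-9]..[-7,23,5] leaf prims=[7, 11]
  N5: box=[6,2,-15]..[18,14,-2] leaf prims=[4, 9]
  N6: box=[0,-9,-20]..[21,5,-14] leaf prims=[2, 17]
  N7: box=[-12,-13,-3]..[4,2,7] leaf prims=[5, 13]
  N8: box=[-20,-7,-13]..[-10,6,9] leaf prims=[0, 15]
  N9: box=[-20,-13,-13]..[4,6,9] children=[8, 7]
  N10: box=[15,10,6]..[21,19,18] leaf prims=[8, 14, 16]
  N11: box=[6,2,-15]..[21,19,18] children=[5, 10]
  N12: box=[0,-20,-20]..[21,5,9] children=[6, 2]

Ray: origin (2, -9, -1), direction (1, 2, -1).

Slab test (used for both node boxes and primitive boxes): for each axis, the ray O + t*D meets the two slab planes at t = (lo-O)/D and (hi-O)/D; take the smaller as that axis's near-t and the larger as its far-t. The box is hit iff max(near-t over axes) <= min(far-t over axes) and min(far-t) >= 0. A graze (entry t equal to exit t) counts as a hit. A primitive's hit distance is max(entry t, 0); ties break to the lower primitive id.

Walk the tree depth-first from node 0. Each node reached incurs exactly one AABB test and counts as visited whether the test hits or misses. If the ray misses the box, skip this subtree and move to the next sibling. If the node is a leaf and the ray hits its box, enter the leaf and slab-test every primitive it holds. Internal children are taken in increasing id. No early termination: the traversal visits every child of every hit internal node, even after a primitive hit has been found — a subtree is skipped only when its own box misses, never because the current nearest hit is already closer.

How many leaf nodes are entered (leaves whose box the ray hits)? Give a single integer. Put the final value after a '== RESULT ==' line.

Trace the traversal:
N0 x:[-22,19] y:[-11/2,16] z:[-19,19] -> hit [-11/2,16], descend [1, 9, 11, 12]
  N1 x:[-22,3] y:[17/2,16] z:[-11,8] -> miss, prune
  N9 x:[-22,2] y:[-2,15/2] z:[-10,12] -> hit [-2,2], descend [7, 8]
    N7 x:[-14,2] y:[-2,11/2] z:[-8,2] -> hit [-2,2] leaf, test {P5(miss), P13(miss)}
    N8 x:[-22,-12] y:[1,15/2] z:[-10,12] -> miss, prune
  N11 x:[4,19] y:[11/2,14] z:[-19,14] -> hit [11/2,14], descend [5, 10]
    N5 x:[4,16] y:[11/2,23/2] z:[1,14] -> hit [11/2,23/2] leaf, test {P4(miss), P9@t=10}
    N10 x:[13,19] y:[19/2,14] z:[-19,-7] -> miss, prune
  N12 x:[-2,19] y:[-11/2,7] z:[-10,19] -> hit [-2,7], descend [2, 6]
    N2 x:[8,12] y:[-11/2,1] z:[-10,8] -> miss, prune
    N6 x:[-2,19] y:[0,7] z:[13,19] -> miss, prune

Visited [0, 1, 9, 7, 8, 11, 5, 10, 12, 2, 6]. Tests: 11 box, 2 leaf. Nearest: P9.

== RESULT ==
2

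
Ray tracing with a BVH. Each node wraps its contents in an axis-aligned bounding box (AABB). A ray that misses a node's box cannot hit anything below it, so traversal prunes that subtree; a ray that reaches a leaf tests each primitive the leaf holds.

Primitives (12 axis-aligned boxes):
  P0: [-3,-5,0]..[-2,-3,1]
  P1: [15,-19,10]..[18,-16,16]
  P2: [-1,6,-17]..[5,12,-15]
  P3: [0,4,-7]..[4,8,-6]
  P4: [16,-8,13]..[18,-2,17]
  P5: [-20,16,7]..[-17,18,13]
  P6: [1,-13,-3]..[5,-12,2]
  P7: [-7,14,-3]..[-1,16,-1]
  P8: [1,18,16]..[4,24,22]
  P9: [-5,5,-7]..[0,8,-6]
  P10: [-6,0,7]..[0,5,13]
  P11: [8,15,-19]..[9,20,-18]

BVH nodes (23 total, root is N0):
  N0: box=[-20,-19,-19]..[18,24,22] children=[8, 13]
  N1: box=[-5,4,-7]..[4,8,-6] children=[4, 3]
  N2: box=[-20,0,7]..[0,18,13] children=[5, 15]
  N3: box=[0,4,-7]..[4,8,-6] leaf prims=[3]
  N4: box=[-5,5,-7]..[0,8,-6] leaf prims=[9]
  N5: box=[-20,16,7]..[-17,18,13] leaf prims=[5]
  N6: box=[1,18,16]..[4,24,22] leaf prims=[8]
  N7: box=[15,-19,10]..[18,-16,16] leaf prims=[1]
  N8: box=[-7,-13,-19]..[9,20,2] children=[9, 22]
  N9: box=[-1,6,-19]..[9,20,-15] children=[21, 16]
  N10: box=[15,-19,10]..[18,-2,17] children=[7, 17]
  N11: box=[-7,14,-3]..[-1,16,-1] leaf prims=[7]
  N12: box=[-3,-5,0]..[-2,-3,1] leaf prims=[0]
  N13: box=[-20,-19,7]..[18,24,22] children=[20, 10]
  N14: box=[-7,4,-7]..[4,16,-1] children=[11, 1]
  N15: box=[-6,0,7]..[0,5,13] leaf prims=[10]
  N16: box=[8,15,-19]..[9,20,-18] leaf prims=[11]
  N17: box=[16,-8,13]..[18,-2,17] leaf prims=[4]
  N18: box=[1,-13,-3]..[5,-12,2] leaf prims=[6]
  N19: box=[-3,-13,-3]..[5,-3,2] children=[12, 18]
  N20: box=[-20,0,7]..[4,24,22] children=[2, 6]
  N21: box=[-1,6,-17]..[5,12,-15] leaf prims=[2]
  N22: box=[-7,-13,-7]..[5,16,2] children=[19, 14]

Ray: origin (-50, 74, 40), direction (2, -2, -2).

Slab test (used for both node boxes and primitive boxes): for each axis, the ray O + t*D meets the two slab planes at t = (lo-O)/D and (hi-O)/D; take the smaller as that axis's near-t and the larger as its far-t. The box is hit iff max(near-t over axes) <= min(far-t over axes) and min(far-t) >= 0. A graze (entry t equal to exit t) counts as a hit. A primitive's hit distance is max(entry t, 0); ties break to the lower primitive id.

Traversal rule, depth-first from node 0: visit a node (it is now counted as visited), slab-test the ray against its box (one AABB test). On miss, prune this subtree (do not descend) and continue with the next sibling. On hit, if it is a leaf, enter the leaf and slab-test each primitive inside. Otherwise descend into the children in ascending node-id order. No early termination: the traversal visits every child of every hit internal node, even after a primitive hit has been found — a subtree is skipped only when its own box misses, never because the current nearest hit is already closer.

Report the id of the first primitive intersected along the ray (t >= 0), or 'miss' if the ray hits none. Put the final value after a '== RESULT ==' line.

Traverse from the root:
N0 x:[15,34] y:[25,93/2] z:[9,59/2] -> hit [25,59/2], descend [8, 13]
  N8 x:[43/2,59/2] y:[27,87/2] z:[19,59/2] -> hit [27,59/2], descend [9, 22]
    N9 x:[49/2,59/2] y:[27,34] z:[55/2,59/2] -> hit [55/2,59/2], descend [16, 21]
      N16 x:[29,59/2] y:[27,59/2] z:[29,59/2] -> hit [29,59/2] leaf, test {P11@t=29}
      N21 x:[49/2,55/2] y:[31,34] z:[55/2,57/2] -> miss, prune
    N22 x:[43/2,55/2] y:[29,87/2] z:[19,47/2] -> miss, prune
  N13 x:[15,34] y:[25,93/2] z:[9,33/2] -> miss, prune

7 AABB tests over nodes [0, 8, 9, 16, 21, 22, 13]; 1 leaf entered; closest P11.

== RESULT ==
11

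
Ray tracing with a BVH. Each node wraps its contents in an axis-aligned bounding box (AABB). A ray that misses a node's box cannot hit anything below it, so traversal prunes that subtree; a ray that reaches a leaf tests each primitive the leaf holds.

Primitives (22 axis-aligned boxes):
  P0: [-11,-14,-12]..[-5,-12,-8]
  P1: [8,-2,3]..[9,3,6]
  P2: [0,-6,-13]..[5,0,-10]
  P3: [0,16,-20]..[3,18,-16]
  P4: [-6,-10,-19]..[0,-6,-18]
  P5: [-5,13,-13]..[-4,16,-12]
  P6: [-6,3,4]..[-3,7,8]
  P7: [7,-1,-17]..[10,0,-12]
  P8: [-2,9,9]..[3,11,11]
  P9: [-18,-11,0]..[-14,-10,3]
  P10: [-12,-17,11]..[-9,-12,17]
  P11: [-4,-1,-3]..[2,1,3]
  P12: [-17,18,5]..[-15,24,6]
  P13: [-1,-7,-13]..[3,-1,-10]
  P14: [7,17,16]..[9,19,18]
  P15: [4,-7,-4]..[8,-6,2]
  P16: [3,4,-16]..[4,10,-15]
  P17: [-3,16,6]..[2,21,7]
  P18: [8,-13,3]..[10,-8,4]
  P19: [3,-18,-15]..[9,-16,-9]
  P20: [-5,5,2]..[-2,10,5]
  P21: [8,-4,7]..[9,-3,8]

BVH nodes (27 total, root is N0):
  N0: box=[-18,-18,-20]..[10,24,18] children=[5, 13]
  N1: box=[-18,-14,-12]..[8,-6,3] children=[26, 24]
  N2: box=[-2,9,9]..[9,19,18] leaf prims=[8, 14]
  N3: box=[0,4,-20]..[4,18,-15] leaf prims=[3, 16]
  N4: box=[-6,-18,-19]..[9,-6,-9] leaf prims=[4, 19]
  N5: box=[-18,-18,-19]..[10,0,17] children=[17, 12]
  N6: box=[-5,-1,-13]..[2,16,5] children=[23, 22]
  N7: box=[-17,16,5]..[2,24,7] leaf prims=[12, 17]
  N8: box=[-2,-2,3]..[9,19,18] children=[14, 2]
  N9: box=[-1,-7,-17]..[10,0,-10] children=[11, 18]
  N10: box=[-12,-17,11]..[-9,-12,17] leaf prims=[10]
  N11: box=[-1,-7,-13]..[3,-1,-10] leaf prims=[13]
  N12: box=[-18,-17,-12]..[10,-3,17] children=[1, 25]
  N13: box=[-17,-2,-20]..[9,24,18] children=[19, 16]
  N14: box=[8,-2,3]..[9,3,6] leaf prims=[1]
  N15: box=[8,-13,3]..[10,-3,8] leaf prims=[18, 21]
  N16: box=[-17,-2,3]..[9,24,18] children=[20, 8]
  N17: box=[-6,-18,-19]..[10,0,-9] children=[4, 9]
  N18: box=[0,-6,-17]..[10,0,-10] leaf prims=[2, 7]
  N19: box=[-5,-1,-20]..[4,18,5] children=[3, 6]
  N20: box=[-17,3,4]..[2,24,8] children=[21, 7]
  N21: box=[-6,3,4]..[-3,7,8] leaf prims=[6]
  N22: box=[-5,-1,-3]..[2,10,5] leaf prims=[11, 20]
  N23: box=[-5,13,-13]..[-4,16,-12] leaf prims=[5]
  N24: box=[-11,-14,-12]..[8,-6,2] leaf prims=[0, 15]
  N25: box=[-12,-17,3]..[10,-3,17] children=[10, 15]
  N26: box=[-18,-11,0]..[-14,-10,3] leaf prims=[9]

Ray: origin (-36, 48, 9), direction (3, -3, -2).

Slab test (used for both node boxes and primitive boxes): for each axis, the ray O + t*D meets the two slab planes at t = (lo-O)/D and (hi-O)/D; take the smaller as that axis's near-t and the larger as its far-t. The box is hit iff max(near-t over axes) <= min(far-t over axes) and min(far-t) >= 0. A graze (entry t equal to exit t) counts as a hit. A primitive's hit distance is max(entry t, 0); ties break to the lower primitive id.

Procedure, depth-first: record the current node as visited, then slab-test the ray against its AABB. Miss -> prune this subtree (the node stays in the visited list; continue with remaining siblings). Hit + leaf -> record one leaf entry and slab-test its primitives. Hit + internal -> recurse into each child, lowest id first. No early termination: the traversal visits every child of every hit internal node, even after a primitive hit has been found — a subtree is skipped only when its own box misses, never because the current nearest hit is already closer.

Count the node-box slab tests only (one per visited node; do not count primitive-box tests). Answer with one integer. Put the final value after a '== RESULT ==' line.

Traverse from the root:
N0 x:[6,46/3] y:[8,22] z:[-9/2,29/2] -> hit [8,29/2], descend [5, 13]
  N5 x:[6,46/3] y:[16,22] z:[-4,14] -> miss, prune
  N13 x:[19/3,15] y:[8,50/3] z:[-9/2,29/2] -> hit [8,29/2], descend [16, 19]
    N16 x:[19/3,15] y:[8,50/3] z:[-9/2,3] -> miss, prune
    N19 x:[31/3,40/3] y:[10,49/3] z:[2,29/2] -> hit [31/3,40/3], descend [3, 6]
      N3 x:[12,40/3] y:[10,44/3] z:[12,29/2] -> hit [12,40/3] leaf, test {P3(miss), P16(miss)}
      N6 x:[31/3,38/3] y:[32/3,49/3] z:[2,11] -> hit [32/3,11], descend [22, 23]
        N22 x:[31/3,38/3] y:[38/3,49/3] z:[2,6] -> miss, prune
        N23 x:[31/3,32/3] y:[32/3,35/3] z:[21/2,11] -> hit [32/3,32/3] leaf, test {P5@t=32/3}

order=[0, 5, 13, 16, 19, 3, 6, 22, 23]  |boxes|=9  |leaves|=2  hit=P5

== RESULT ==
9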